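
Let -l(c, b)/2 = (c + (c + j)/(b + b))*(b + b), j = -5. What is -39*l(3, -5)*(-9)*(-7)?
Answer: -157248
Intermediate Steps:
l(c, b) = -4*b*(c + (-5 + c)/(2*b)) (l(c, b) = -2*(c + (c - 5)/(b + b))*(b + b) = -2*(c + (-5 + c)/((2*b)))*2*b = -2*(c + (-5 + c)*(1/(2*b)))*2*b = -2*(c + (-5 + c)/(2*b))*2*b = -4*b*(c + (-5 + c)/(2*b)))
-39*l(3, -5)*(-9)*(-7) = -39*(10 - 2*3 - 4*(-5)*3)*(-9)*(-7) = -39*(10 - 6 + 60)*(-9)*(-7) = -39*64*(-9)*(-7) = -(-22464)*(-7) = -39*4032 = -157248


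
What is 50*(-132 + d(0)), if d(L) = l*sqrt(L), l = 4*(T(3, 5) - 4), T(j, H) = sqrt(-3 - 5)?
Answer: -6600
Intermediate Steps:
T(j, H) = 2*I*sqrt(2) (T(j, H) = sqrt(-8) = 2*I*sqrt(2))
l = -16 + 8*I*sqrt(2) (l = 4*(2*I*sqrt(2) - 4) = 4*(-4 + 2*I*sqrt(2)) = -16 + 8*I*sqrt(2) ≈ -16.0 + 11.314*I)
d(L) = sqrt(L)*(-16 + 8*I*sqrt(2)) (d(L) = (-16 + 8*I*sqrt(2))*sqrt(L) = sqrt(L)*(-16 + 8*I*sqrt(2)))
50*(-132 + d(0)) = 50*(-132 + 8*sqrt(0)*(-2 + I*sqrt(2))) = 50*(-132 + 8*0*(-2 + I*sqrt(2))) = 50*(-132 + 0) = 50*(-132) = -6600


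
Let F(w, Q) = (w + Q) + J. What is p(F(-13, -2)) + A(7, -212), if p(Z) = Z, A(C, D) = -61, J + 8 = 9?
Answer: -75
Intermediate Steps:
J = 1 (J = -8 + 9 = 1)
F(w, Q) = 1 + Q + w (F(w, Q) = (w + Q) + 1 = (Q + w) + 1 = 1 + Q + w)
p(F(-13, -2)) + A(7, -212) = (1 - 2 - 13) - 61 = -14 - 61 = -75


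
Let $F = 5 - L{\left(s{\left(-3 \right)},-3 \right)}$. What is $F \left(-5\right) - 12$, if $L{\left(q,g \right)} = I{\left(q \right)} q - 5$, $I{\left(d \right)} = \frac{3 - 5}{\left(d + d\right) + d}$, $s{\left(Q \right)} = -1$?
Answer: $- \frac{196}{3} \approx -65.333$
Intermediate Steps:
$I{\left(d \right)} = - \frac{2}{3 d}$ ($I{\left(d \right)} = - \frac{2}{2 d + d} = - \frac{2}{3 d}$)
$L{\left(q,g \right)} = - \frac{17}{3}$ ($L{\left(q,g \right)} = - \frac{2}{3 q} q - 5 = - \frac{2}{3} - 5 = - \frac{17}{3}$)
$F = \frac{32}{3}$ ($F = 5 - - \frac{17}{3} = 5 + \frac{17}{3} = \frac{32}{3} \approx 10.667$)
$F \left(-5\right) - 12 = \frac{32}{3} \left(-5\right) - 12 = - \frac{160}{3} - 12 = - \frac{196}{3}$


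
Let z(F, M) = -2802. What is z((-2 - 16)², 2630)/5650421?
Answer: -2802/5650421 ≈ -0.00049589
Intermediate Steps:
z((-2 - 16)², 2630)/5650421 = -2802/5650421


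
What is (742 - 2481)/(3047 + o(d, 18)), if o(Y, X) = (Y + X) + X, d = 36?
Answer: -1739/3119 ≈ -0.55755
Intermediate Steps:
o(Y, X) = Y + 2*X (o(Y, X) = (X + Y) + X = Y + 2*X)
(742 - 2481)/(3047 + o(d, 18)) = (742 - 2481)/(3047 + (36 + 2*18)) = -1739/(3047 + (36 + 36)) = -1739/(3047 + 72) = -1739/3119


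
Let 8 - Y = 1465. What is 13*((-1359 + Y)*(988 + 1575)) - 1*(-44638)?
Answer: -93781666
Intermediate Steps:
Y = -1457 (Y = 8 - 1*1465 = 8 - 1465 = -1457)
13*((-1359 + Y)*(988 + 1575)) - 1*(-44638) = 13*((-1359 - 1457)*(988 + 1575)) - 1*(-44638) = 13*(-2816*2563) + 44638 = 13*(-7217408) + 44638 = -93826304 + 44638 = -93781666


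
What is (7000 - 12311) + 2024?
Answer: -3287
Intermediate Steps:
(7000 - 12311) + 2024 = -5311 + 2024 = -3287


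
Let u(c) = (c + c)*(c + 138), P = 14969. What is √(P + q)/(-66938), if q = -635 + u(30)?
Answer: -√24414/66938 ≈ -0.0023342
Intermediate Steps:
u(c) = 2*c*(138 + c) (u(c) = (2*c)*(138 + c) = 2*c*(138 + c))
q = 9445 (q = -635 + 2*30*(138 + 30) = -635 + 2*30*168 = -635 + 10080 = 9445)
√(P + q)/(-66938) = √(14969 + 9445)/(-66938) = √24414*(-1/66938) = -√24414/66938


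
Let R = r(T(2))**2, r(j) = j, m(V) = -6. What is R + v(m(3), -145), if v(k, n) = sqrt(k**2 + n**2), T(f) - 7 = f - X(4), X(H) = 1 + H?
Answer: 16 + sqrt(21061) ≈ 161.12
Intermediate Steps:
T(f) = 2 + f (T(f) = 7 + (f - (1 + 4)) = 7 + (f - 1*5) = 7 + (f - 5) = 7 + (-5 + f) = 2 + f)
R = 16 (R = (2 + 2)**2 = 4**2 = 16)
R + v(m(3), -145) = 16 + sqrt((-6)**2 + (-145)**2) = 16 + sqrt(36 + 21025) = 16 + sqrt(21061)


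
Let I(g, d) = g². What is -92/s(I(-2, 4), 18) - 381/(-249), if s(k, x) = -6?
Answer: 4199/249 ≈ 16.863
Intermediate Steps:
-92/s(I(-2, 4), 18) - 381/(-249) = -92/(-6) - 381/(-249) = -92*(-⅙) - 381*(-1/249) = 46/3 + 127/83 = 4199/249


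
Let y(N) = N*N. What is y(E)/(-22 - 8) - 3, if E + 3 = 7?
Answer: -53/15 ≈ -3.5333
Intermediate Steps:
E = 4 (E = -3 + 7 = 4)
y(N) = N²
y(E)/(-22 - 8) - 3 = 4²/(-22 - 8) - 3 = 16/(-30) - 3 = -1/30*16 - 3 = -8/15 - 3 = -53/15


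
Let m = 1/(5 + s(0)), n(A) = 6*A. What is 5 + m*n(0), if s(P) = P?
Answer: 5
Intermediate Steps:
m = ⅕ (m = 1/(5 + 0) = 1/5 = ⅕ ≈ 0.20000)
5 + m*n(0) = 5 + (6*0)/5 = 5 + (⅕)*0 = 5 + 0 = 5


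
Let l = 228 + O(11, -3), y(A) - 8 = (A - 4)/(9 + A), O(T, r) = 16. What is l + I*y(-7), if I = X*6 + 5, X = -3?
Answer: 423/2 ≈ 211.50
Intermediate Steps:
y(A) = 8 + (-4 + A)/(9 + A) (y(A) = 8 + (A - 4)/(9 + A) = 8 + (-4 + A)/(9 + A))
l = 244 (l = 228 + 16 = 244)
I = -13 (I = -3*6 + 5 = -18 + 5 = -13)
l + I*y(-7) = 244 - 13*(68 + 9*(-7))/(9 - 7) = 244 - 13*(68 - 63)/2 = 244 - 13*5/2 = 244 - 65/2 = 423/2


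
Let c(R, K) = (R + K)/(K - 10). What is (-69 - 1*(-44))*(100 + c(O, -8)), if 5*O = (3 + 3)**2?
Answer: -22510/9 ≈ -2501.1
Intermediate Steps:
O = 36/5 (O = (3 + 3)**2/5 = (1/5)*6**2 = (1/5)*36 = 36/5 ≈ 7.2000)
c(R, K) = (K + R)/(-10 + K)
(-69 - 1*(-44))*(100 + c(O, -8)) = (-69 - 1*(-44))*(100 + (-8 + 36/5)/(-10 - 8)) = (-69 + 44)*(100 - 4/5/(-18)) = -25*(100 - 1/18*(-4/5)) = -25*(100 + 2/45) = -25*4502/45 = -22510/9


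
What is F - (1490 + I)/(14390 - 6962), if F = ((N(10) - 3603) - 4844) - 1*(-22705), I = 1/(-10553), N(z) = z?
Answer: 372806583781/26129228 ≈ 14268.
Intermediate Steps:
I = -1/10553 ≈ -9.4760e-5
F = 14268 (F = ((10 - 3603) - 4844) - 1*(-22705) = (-3593 - 4844) + 22705 = -8437 + 22705 = 14268)
F - (1490 + I)/(14390 - 6962) = 14268 - (1490 - 1/10553)/(14390 - 6962) = 14268 - 15723969/(10553*7428) = 14268 - 1*5241323/26129228 = 14268 - 5241323/26129228 = 372806583781/26129228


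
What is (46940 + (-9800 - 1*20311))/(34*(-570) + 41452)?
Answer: 16829/22072 ≈ 0.76246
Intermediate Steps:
(46940 + (-9800 - 1*20311))/(34*(-570) + 41452) = (46940 + (-9800 - 20311))/(-19380 + 41452) = (46940 - 30111)/22072 = 16829*(1/22072) = 16829/22072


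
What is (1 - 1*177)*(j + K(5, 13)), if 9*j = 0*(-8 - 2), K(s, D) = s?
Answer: -880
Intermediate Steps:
j = 0 (j = (0*(-8 - 2))/9 = (0*(-10))/9 = (1/9)*0 = 0)
(1 - 1*177)*(j + K(5, 13)) = (1 - 1*177)*(0 + 5) = (1 - 177)*5 = -176*5 = -880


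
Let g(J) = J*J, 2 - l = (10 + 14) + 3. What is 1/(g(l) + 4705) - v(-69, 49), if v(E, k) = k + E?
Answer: 106601/5330 ≈ 20.000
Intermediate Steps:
l = -25 (l = 2 - ((10 + 14) + 3) = 2 - (24 + 3) = 2 - 1*27 = 2 - 27 = -25)
g(J) = J²
v(E, k) = E + k
1/(g(l) + 4705) - v(-69, 49) = 1/((-25)² + 4705) - (-69 + 49) = 1/(625 + 4705) - 1*(-20) = 1/5330 + 20 = 106601/5330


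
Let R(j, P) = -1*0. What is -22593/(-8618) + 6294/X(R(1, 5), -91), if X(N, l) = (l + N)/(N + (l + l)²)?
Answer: -19743953295/8618 ≈ -2.2910e+6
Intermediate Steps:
R(j, P) = 0
X(N, l) = (N + l)/(N + 4*l²) (X(N, l) = (N + l)/(N + (2*l)²) = (N + l)/(N + 4*l²))
-22593/(-8618) + 6294/X(R(1, 5), -91) = -22593/(-8618) + 6294/(((0 - 91)/(0 + 4*(-91)²))) = -22593*(-1/8618) + 6294/((-91/(0 + 4*8281))) = 22593/8618 + 6294/((-91/(0 + 33124))) = 22593/8618 + 6294/((-91/33124)) = 22593/8618 + 6294/(((1/33124)*(-91))) = 22593/8618 + 6294/(-1/364) = 22593/8618 + 6294*(-364) = 22593/8618 - 2291016 = -19743953295/8618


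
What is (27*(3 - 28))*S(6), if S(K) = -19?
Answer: 12825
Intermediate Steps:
(27*(3 - 28))*S(6) = (27*(3 - 28))*(-19) = (27*(-25))*(-19) = -675*(-19) = 12825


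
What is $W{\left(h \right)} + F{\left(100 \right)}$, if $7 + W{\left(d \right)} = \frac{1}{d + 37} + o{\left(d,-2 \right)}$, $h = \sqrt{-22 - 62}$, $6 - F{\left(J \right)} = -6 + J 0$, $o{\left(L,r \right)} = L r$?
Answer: $\frac{7302}{1453} - \frac{5814 i \sqrt{21}}{1453} \approx 5.0255 - 18.337 i$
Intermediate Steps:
$F{\left(J \right)} = 12$ ($F{\left(J \right)} = 6 - \left(-6 + J 0\right) = 6 - \left(-6 + 0\right) = 6 - -6 = 6 + 6 = 12$)
$h = 2 i \sqrt{21}$ ($h = \sqrt{-84} = 2 i \sqrt{21} \approx 9.1651 i$)
$W{\left(d \right)} = -7 + \frac{1}{37 + d} - 2 d$ ($W{\left(d \right)} = -7 + \left(\frac{1}{d + 37} + d \left(-2\right)\right) = -7 - \left(- \frac{1}{37 + d} + 2 d\right) = -7 + \frac{1}{37 + d} - 2 d$)
$W{\left(h \right)} + F{\left(100 \right)} = \frac{-258 - 81 \cdot 2 i \sqrt{21} - 2 \left(2 i \sqrt{21}\right)^{2}}{37 + 2 i \sqrt{21}} + 12 = \frac{-258 - 162 i \sqrt{21} - -168}{37 + 2 i \sqrt{21}} + 12 = \frac{-258 - 162 i \sqrt{21} + 168}{37 + 2 i \sqrt{21}} + 12 = \frac{-90 - 162 i \sqrt{21}}{37 + 2 i \sqrt{21}} + 12 = 12 + \frac{-90 - 162 i \sqrt{21}}{37 + 2 i \sqrt{21}}$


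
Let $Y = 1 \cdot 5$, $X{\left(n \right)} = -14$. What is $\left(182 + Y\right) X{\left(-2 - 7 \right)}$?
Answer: $-2618$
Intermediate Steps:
$Y = 5$
$\left(182 + Y\right) X{\left(-2 - 7 \right)} = \left(182 + 5\right) \left(-14\right) = 187 \left(-14\right) = -2618$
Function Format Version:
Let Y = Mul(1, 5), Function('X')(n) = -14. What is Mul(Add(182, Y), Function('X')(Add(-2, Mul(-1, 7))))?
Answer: -2618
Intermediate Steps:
Y = 5
Mul(Add(182, Y), Function('X')(Add(-2, Mul(-1, 7)))) = Mul(Add(182, 5), -14) = Mul(187, -14) = -2618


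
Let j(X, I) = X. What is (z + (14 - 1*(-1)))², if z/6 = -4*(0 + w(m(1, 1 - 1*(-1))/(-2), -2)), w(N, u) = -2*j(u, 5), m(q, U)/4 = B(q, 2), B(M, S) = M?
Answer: 6561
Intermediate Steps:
m(q, U) = 4*q
w(N, u) = -2*u
z = -96 (z = 6*(-4*(0 - 2*(-2))) = 6*(-4*(0 + 4)) = 6*(-4*4) = 6*(-16) = -96)
(z + (14 - 1*(-1)))² = (-96 + (14 - 1*(-1)))² = (-96 + (14 + 1))² = (-96 + 15)² = (-81)² = 6561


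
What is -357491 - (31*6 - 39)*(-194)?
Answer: -328973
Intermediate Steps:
-357491 - (31*6 - 39)*(-194) = -357491 - (186 - 39)*(-194) = -357491 - 147*(-194) = -357491 - 1*(-28518) = -357491 + 28518 = -328973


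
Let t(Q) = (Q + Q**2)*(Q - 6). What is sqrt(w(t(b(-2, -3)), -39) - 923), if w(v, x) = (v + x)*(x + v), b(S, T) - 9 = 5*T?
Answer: sqrt(158278) ≈ 397.84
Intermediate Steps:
b(S, T) = 9 + 5*T
t(Q) = (-6 + Q)*(Q + Q**2) (t(Q) = (Q + Q**2)*(-6 + Q) = (-6 + Q)*(Q + Q**2))
w(v, x) = (v + x)**2 (w(v, x) = (v + x)*(v + x) = (v + x)**2)
sqrt(w(t(b(-2, -3)), -39) - 923) = sqrt(((9 + 5*(-3))*(-6 + (9 + 5*(-3))**2 - 5*(9 + 5*(-3))) - 39)**2 - 923) = sqrt(((9 - 15)*(-6 + (9 - 15)**2 - 5*(9 - 15)) - 39)**2 - 923) = sqrt((-6*(-6 + (-6)**2 - 5*(-6)) - 39)**2 - 923) = sqrt((-6*(-6 + 36 + 30) - 39)**2 - 923) = sqrt((-6*60 - 39)**2 - 923) = sqrt((-360 - 39)**2 - 923) = sqrt((-399)**2 - 923) = sqrt(159201 - 923) = sqrt(158278)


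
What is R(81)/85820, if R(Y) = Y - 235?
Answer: -11/6130 ≈ -0.0017945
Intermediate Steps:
R(Y) = -235 + Y
R(81)/85820 = (-235 + 81)/85820 = -154*1/85820 = -11/6130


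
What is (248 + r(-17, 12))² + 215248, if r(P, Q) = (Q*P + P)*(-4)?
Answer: 1496672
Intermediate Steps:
r(P, Q) = -4*P - 4*P*Q (r(P, Q) = (P*Q + P)*(-4) = (P + P*Q)*(-4) = -4*P - 4*P*Q)
(248 + r(-17, 12))² + 215248 = (248 - 4*(-17)*(1 + 12))² + 215248 = (248 - 4*(-17)*13)² + 215248 = (248 + 884)² + 215248 = 1132² + 215248 = 1281424 + 215248 = 1496672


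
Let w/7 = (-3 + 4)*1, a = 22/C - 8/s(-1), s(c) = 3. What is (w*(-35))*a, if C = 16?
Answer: 7595/24 ≈ 316.46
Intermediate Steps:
a = -31/24 (a = 22/16 - 8/3 = 22*(1/16) - 8*⅓ = 11/8 - 8/3 = -31/24 ≈ -1.2917)
w = 7 (w = 7*((-3 + 4)*1) = 7*(1*1) = 7*1 = 7)
(w*(-35))*a = (7*(-35))*(-31/24) = -245*(-31/24) = 7595/24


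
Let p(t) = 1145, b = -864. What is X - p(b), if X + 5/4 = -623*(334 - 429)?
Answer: 232155/4 ≈ 58039.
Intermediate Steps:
X = 236735/4 (X = -5/4 - 623*(334 - 429) = -5/4 - 623*(-95) = -5/4 + 59185 = 236735/4 ≈ 59184.)
X - p(b) = 236735/4 - 1*1145 = 236735/4 - 1145 = 232155/4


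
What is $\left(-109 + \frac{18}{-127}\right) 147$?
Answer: $- \frac{2037567}{127} \approx -16044.0$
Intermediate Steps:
$\left(-109 + \frac{18}{-127}\right) 147 = \left(-109 + 18 \left(- \frac{1}{127}\right)\right) 147 = \left(-109 - \frac{18}{127}\right) 147 = \left(- \frac{13861}{127}\right) 147 = - \frac{2037567}{127}$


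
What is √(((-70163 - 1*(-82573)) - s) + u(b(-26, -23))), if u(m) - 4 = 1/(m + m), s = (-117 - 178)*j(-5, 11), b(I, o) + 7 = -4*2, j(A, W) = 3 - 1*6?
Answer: √10376070/30 ≈ 107.37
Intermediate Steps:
j(A, W) = -3 (j(A, W) = 3 - 6 = -3)
b(I, o) = -15 (b(I, o) = -7 - 4*2 = -7 - 8 = -15)
s = 885 (s = (-117 - 178)*(-3) = -295*(-3) = 885)
u(m) = 4 + 1/(2*m) (u(m) = 4 + 1/(m + m) = 4 + 1/(2*m))
√(((-70163 - 1*(-82573)) - s) + u(b(-26, -23))) = √(((-70163 - 1*(-82573)) - 1*885) + (4 + (½)/(-15))) = √(((-70163 + 82573) - 885) + (4 + (½)*(-1/15))) = √((12410 - 885) + (4 - 1/30)) = √(11525 + 119/30) = √(345869/30) = √10376070/30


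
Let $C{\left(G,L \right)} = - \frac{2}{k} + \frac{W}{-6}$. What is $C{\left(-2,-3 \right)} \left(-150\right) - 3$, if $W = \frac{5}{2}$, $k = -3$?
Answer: $- \frac{81}{2} \approx -40.5$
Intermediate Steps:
$W = \frac{5}{2}$ ($W = 5 \cdot \frac{1}{2} = \frac{5}{2} \approx 2.5$)
$C{\left(G,L \right)} = \frac{1}{4}$ ($C{\left(G,L \right)} = - \frac{2}{-3} + \frac{5}{2 \left(-6\right)} = \left(-2\right) \left(- \frac{1}{3}\right) + \frac{5}{2} \left(- \frac{1}{6}\right) = \frac{2}{3} - \frac{5}{12} = \frac{1}{4}$)
$C{\left(-2,-3 \right)} \left(-150\right) - 3 = \frac{1}{4} \left(-150\right) - 3 = - \frac{75}{2} - 3 = - \frac{81}{2}$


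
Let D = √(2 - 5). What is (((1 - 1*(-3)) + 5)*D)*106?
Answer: 954*I*√3 ≈ 1652.4*I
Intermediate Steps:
D = I*√3 (D = √(-3) = I*√3 ≈ 1.732*I)
(((1 - 1*(-3)) + 5)*D)*106 = (((1 - 1*(-3)) + 5)*(I*√3))*106 = (((1 + 3) + 5)*(I*√3))*106 = ((4 + 5)*(I*√3))*106 = (9*(I*√3))*106 = (9*I*√3)*106 = 954*I*√3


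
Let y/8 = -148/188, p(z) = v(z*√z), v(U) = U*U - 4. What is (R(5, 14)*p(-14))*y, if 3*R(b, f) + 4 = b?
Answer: 271136/47 ≈ 5768.9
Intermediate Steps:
v(U) = -4 + U² (v(U) = U² - 4 = -4 + U²)
p(z) = -4 + z³ (p(z) = -4 + (z*√z)² = -4 + (z^(3/2))² = -4 + z³)
R(b, f) = -4/3 + b/3
y = -296/47 (y = 8*(-148/188) = 8*(-148*1/188) = 8*(-37/47) = -296/47 ≈ -6.2979)
(R(5, 14)*p(-14))*y = ((-4/3 + (⅓)*5)*(-4 + (-14)³))*(-296/47) = ((-4/3 + 5/3)*(-4 - 2744))*(-296/47) = ((⅓)*(-2748))*(-296/47) = -916*(-296/47) = 271136/47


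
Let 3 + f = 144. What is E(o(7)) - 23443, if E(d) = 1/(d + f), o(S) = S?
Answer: -3469563/148 ≈ -23443.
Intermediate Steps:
f = 141 (f = -3 + 144 = 141)
E(d) = 1/(141 + d) (E(d) = 1/(d + 141) = 1/(141 + d))
E(o(7)) - 23443 = 1/(141 + 7) - 23443 = 1/148 - 23443 = -3469563/148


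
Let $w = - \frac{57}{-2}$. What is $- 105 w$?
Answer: $- \frac{5985}{2} \approx -2992.5$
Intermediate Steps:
$w = \frac{57}{2}$ ($w = \left(-57\right) \left(- \frac{1}{2}\right) = \frac{57}{2} \approx 28.5$)
$- 105 w = \left(-105\right) \frac{57}{2} = - \frac{5985}{2}$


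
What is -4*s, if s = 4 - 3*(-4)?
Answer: -64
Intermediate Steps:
s = 16 (s = 4 + 12 = 16)
-4*s = -4*16 = -64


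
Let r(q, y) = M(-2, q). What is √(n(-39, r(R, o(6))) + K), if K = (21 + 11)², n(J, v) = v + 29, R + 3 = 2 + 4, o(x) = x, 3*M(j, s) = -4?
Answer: √9465/3 ≈ 32.429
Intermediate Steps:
M(j, s) = -4/3 (M(j, s) = (⅓)*(-4) = -4/3)
R = 3 (R = -3 + (2 + 4) = -3 + 6 = 3)
r(q, y) = -4/3
n(J, v) = 29 + v
K = 1024 (K = 32² = 1024)
√(n(-39, r(R, o(6))) + K) = √((29 - 4/3) + 1024) = √(83/3 + 1024) = √(3155/3) = √9465/3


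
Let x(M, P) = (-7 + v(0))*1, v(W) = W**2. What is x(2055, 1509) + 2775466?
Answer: 2775459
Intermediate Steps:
x(M, P) = -7 (x(M, P) = (-7 + 0**2)*1 = (-7 + 0)*1 = -7*1 = -7)
x(2055, 1509) + 2775466 = -7 + 2775466 = 2775459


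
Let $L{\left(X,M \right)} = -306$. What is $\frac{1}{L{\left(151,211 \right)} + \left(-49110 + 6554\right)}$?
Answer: $- \frac{1}{42862} \approx -2.3331 \cdot 10^{-5}$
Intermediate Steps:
$\frac{1}{L{\left(151,211 \right)} + \left(-49110 + 6554\right)} = \frac{1}{-306 + \left(-49110 + 6554\right)} = \frac{1}{-306 - 42556} = \frac{1}{-42862} = - \frac{1}{42862}$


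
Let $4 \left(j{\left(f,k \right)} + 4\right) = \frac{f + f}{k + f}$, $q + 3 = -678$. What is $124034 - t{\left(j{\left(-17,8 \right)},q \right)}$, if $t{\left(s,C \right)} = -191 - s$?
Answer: $\frac{2235995}{18} \approx 1.2422 \cdot 10^{5}$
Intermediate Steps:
$q = -681$ ($q = -3 - 678 = -681$)
$j{\left(f,k \right)} = -4 + \frac{f}{2 \left(f + k\right)}$ ($j{\left(f,k \right)} = -4 + \frac{\left(f + f\right) \frac{1}{k + f}}{4} = -4 + \frac{2 f \frac{1}{f + k}}{4} = -4 + \frac{f}{2 \left(f + k\right)}$)
$124034 - t{\left(j{\left(-17,8 \right)},q \right)} = 124034 - \left(-191 - \frac{\left(-4\right) 8 - - \frac{119}{2}}{-17 + 8}\right) = 124034 - \left(-191 - \frac{-32 + \frac{119}{2}}{-9}\right) = 124034 - \left(-191 - \left(- \frac{1}{9}\right) \frac{55}{2}\right) = 124034 - \left(-191 - - \frac{55}{18}\right) = 124034 - \left(-191 + \frac{55}{18}\right) = 124034 - - \frac{3383}{18} = 124034 + \frac{3383}{18} = \frac{2235995}{18}$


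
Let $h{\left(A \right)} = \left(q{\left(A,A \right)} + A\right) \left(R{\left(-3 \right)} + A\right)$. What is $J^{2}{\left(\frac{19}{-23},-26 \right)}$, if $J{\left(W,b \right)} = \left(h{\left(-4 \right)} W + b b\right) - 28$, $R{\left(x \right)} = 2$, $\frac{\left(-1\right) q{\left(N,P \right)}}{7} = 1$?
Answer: $\frac{209844196}{529} \approx 3.9668 \cdot 10^{5}$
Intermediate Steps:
$q{\left(N,P \right)} = -7$ ($q{\left(N,P \right)} = \left(-7\right) 1 = -7$)
$h{\left(A \right)} = \left(-7 + A\right) \left(2 + A\right)$
$J{\left(W,b \right)} = -28 + b^{2} + 22 W$ ($J{\left(W,b \right)} = \left(\left(-14 + \left(-4\right)^{2} - -20\right) W + b b\right) - 28 = \left(\left(-14 + 16 + 20\right) W + b^{2}\right) - 28 = \left(22 W + b^{2}\right) - 28 = \left(b^{2} + 22 W\right) - 28 = -28 + b^{2} + 22 W$)
$J^{2}{\left(\frac{19}{-23},-26 \right)} = \left(-28 + \left(-26\right)^{2} + 22 \frac{19}{-23}\right)^{2} = \left(-28 + 676 + 22 \cdot 19 \left(- \frac{1}{23}\right)\right)^{2} = \left(-28 + 676 + 22 \left(- \frac{19}{23}\right)\right)^{2} = \left(-28 + 676 - \frac{418}{23}\right)^{2} = \left(\frac{14486}{23}\right)^{2} = \frac{209844196}{529}$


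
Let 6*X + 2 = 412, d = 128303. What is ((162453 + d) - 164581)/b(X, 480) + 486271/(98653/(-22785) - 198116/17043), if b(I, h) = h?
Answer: -665608929623645/22028146272 ≈ -30216.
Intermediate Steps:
X = 205/3 (X = -⅓ + (⅙)*412 = -⅓ + 206/3 = 205/3 ≈ 68.333)
((162453 + d) - 164581)/b(X, 480) + 486271/(98653/(-22785) - 198116/17043) = ((162453 + 128303) - 164581)/480 + 486271/(98653/(-22785) - 198116/17043) = (290756 - 164581)*(1/480) + 486271/(98653*(-1/22785) - 198116*1/17043) = 126175*(1/480) + 486271/(-98653/22785 - 198116/17043) = 25235/96 + 486271/(-688379571/43147195) = 25235/96 + 486271*(-43147195/688379571) = 25235/96 - 20981229659845/688379571 = -665608929623645/22028146272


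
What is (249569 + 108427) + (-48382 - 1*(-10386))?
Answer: 320000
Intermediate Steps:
(249569 + 108427) + (-48382 - 1*(-10386)) = 357996 + (-48382 + 10386) = 357996 - 37996 = 320000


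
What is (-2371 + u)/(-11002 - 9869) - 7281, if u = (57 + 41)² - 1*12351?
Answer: -50652211/6957 ≈ -7280.8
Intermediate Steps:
u = -2747 (u = 98² - 12351 = 9604 - 12351 = -2747)
(-2371 + u)/(-11002 - 9869) - 7281 = (-2371 - 2747)/(-11002 - 9869) - 7281 = -5118/(-20871) - 7281 = -5118*(-1/20871) - 7281 = 1706/6957 - 7281 = -50652211/6957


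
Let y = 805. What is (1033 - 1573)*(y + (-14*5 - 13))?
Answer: -389880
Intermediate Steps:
(1033 - 1573)*(y + (-14*5 - 13)) = (1033 - 1573)*(805 + (-14*5 - 13)) = -540*(805 + (-70 - 13)) = -540*(805 - 83) = -540*722 = -389880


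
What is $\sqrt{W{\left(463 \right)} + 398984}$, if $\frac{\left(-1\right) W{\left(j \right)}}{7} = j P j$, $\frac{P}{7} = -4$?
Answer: $6 \sqrt{1178203} \approx 6512.7$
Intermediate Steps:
$P = -28$ ($P = 7 \left(-4\right) = -28$)
$W{\left(j \right)} = 196 j^{2}$ ($W{\left(j \right)} = - 7 j \left(-28\right) j = - 7 - 28 j j = - 7 \left(- 28 j^{2}\right) = 196 j^{2}$)
$\sqrt{W{\left(463 \right)} + 398984} = \sqrt{196 \cdot 463^{2} + 398984} = \sqrt{196 \cdot 214369 + 398984} = \sqrt{42016324 + 398984} = \sqrt{42415308} = 6 \sqrt{1178203}$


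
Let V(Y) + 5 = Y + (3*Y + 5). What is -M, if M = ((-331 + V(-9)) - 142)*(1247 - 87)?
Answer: 590440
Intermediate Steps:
V(Y) = 4*Y (V(Y) = -5 + (Y + (3*Y + 5)) = -5 + (Y + (5 + 3*Y)) = -5 + (5 + 4*Y) = 4*Y)
M = -590440 (M = ((-331 + 4*(-9)) - 142)*(1247 - 87) = ((-331 - 36) - 142)*1160 = (-367 - 142)*1160 = -509*1160 = -590440)
-M = -1*(-590440) = 590440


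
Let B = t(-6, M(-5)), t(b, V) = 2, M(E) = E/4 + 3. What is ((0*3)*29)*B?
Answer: 0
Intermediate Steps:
M(E) = 3 + E/4 (M(E) = E*(¼) + 3 = E/4 + 3 = 3 + E/4)
B = 2
((0*3)*29)*B = ((0*3)*29)*2 = (0*29)*2 = 0*2 = 0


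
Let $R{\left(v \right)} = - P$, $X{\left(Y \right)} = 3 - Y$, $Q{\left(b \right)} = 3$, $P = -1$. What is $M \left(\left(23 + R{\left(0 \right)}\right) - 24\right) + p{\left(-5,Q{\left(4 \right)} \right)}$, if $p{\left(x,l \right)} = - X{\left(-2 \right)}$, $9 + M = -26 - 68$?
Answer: $-5$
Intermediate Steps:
$M = -103$ ($M = -9 - 94 = -103$)
$R{\left(v \right)} = 1$ ($R{\left(v \right)} = \left(-1\right) \left(-1\right) = 1$)
$p{\left(x,l \right)} = -5$ ($p{\left(x,l \right)} = - (3 - -2) = - (3 + 2) = \left(-1\right) 5 = -5$)
$M \left(\left(23 + R{\left(0 \right)}\right) - 24\right) + p{\left(-5,Q{\left(4 \right)} \right)} = - 103 \left(\left(23 + 1\right) - 24\right) - 5 = - 103 \left(24 - 24\right) - 5 = \left(-103\right) 0 - 5 = 0 - 5 = -5$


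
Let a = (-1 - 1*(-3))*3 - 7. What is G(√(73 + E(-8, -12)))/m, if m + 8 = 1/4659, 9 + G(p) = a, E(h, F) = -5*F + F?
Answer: 46590/37271 ≈ 1.2500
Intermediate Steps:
E(h, F) = -4*F
a = -1 (a = (-1 + 3)*3 - 7 = 2*3 - 7 = 6 - 7 = -1)
G(p) = -10 (G(p) = -9 - 1 = -10)
m = -37271/4659 (m = -8 + 1/4659 = -37271/4659 ≈ -7.9998)
G(√(73 + E(-8, -12)))/m = -10/(-37271/4659) = -10*(-4659/37271) = 46590/37271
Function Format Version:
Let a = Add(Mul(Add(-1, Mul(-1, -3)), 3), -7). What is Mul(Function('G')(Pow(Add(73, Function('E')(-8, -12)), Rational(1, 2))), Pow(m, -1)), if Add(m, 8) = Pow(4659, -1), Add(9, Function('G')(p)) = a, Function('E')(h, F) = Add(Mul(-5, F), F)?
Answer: Rational(46590, 37271) ≈ 1.2500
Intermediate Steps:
Function('E')(h, F) = Mul(-4, F)
a = -1 (a = Add(Mul(Add(-1, 3), 3), -7) = Add(Mul(2, 3), -7) = Add(6, -7) = -1)
Function('G')(p) = -10 (Function('G')(p) = Add(-9, -1) = -10)
m = Rational(-37271, 4659) (m = Add(-8, Pow(4659, -1)) = Add(-8, Rational(1, 4659)) = Rational(-37271, 4659) ≈ -7.9998)
Mul(Function('G')(Pow(Add(73, Function('E')(-8, -12)), Rational(1, 2))), Pow(m, -1)) = Mul(-10, Pow(Rational(-37271, 4659), -1)) = Mul(-10, Rational(-4659, 37271)) = Rational(46590, 37271)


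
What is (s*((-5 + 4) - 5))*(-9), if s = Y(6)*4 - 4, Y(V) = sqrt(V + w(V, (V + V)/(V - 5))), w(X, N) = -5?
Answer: 0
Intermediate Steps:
Y(V) = sqrt(-5 + V) (Y(V) = sqrt(V - 5) = sqrt(-5 + V))
s = 0 (s = sqrt(-5 + 6)*4 - 4 = sqrt(1)*4 - 4 = 1*4 - 4 = 4 - 4 = 0)
(s*((-5 + 4) - 5))*(-9) = (0*((-5 + 4) - 5))*(-9) = (0*(-1 - 5))*(-9) = (0*(-6))*(-9) = 0*(-9) = 0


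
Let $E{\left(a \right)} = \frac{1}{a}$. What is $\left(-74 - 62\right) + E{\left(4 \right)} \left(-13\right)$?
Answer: $- \frac{557}{4} \approx -139.25$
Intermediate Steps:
$\left(-74 - 62\right) + E{\left(4 \right)} \left(-13\right) = \left(-74 - 62\right) + \frac{1}{4} \left(-13\right) = -136 + \frac{1}{4} \left(-13\right) = -136 - \frac{13}{4} = - \frac{557}{4}$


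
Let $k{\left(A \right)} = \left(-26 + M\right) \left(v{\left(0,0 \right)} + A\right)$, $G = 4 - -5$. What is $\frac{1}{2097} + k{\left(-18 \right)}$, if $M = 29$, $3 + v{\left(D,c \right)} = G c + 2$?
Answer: $- \frac{119528}{2097} \approx -57.0$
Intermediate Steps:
$G = 9$ ($G = 4 + 5 = 9$)
$v{\left(D,c \right)} = -1 + 9 c$ ($v{\left(D,c \right)} = -3 + \left(9 c + 2\right) = -3 + \left(2 + 9 c\right) = -1 + 9 c$)
$k{\left(A \right)} = -3 + 3 A$ ($k{\left(A \right)} = \left(-26 + 29\right) \left(\left(-1 + 9 \cdot 0\right) + A\right) = 3 \left(\left(-1 + 0\right) + A\right) = 3 \left(-1 + A\right) = -3 + 3 A$)
$\frac{1}{2097} + k{\left(-18 \right)} = \frac{1}{2097} + \left(-3 + 3 \left(-18\right)\right) = \frac{1}{2097} - 57 = - \frac{119528}{2097}$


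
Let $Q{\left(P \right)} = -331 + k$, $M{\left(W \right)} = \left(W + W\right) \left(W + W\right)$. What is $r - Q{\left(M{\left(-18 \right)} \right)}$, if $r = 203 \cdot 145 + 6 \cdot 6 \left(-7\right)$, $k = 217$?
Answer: $29297$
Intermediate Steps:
$M{\left(W \right)} = 4 W^{2}$ ($M{\left(W \right)} = 2 W 2 W = 4 W^{2}$)
$r = 29183$ ($r = 29435 + 36 \left(-7\right) = 29435 - 252 = 29183$)
$Q{\left(P \right)} = -114$ ($Q{\left(P \right)} = -331 + 217 = -114$)
$r - Q{\left(M{\left(-18 \right)} \right)} = 29183 - -114 = 29183 + 114 = 29297$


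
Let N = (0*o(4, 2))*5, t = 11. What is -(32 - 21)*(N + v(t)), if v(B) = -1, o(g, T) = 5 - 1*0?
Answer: 11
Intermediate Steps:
o(g, T) = 5 (o(g, T) = 5 + 0 = 5)
N = 0 (N = (0*5)*5 = 0*5 = 0)
-(32 - 21)*(N + v(t)) = -(32 - 21)*(0 - 1) = -11*(-1) = -1*(-11) = 11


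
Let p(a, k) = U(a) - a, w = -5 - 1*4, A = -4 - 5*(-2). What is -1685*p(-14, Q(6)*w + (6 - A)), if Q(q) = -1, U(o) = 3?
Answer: -28645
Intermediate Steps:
A = 6 (A = -4 + 10 = 6)
w = -9 (w = -5 - 4 = -9)
p(a, k) = 3 - a
-1685*p(-14, Q(6)*w + (6 - A)) = -1685*(3 - 1*(-14)) = -1685*(3 + 14) = -1685*17 = -28645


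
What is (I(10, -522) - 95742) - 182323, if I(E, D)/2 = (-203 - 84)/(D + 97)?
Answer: -118177051/425 ≈ -2.7806e+5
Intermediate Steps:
I(E, D) = -574/(97 + D) (I(E, D) = 2*((-203 - 84)/(D + 97)) = 2*(-287/(97 + D)) = -574/(97 + D))
(I(10, -522) - 95742) - 182323 = (-574/(97 - 522) - 95742) - 182323 = (-574/(-425) - 95742) - 182323 = (-574*(-1/425) - 95742) - 182323 = (574/425 - 95742) - 182323 = -40689776/425 - 182323 = -118177051/425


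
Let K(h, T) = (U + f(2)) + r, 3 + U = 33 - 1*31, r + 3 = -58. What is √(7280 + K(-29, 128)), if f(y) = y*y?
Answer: √7222 ≈ 84.982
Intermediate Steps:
r = -61 (r = -3 - 58 = -61)
f(y) = y²
U = -1 (U = -3 + (33 - 1*31) = -3 + (33 - 31) = -3 + 2 = -1)
K(h, T) = -58 (K(h, T) = (-1 + 2²) - 61 = (-1 + 4) - 61 = 3 - 61 = -58)
√(7280 + K(-29, 128)) = √(7280 - 58) = √7222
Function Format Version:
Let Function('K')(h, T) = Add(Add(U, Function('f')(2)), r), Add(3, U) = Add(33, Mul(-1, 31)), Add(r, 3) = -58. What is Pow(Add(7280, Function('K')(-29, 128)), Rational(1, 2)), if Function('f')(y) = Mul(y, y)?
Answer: Pow(7222, Rational(1, 2)) ≈ 84.982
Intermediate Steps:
r = -61 (r = Add(-3, -58) = -61)
Function('f')(y) = Pow(y, 2)
U = -1 (U = Add(-3, Add(33, Mul(-1, 31))) = Add(-3, Add(33, -31)) = Add(-3, 2) = -1)
Function('K')(h, T) = -58 (Function('K')(h, T) = Add(Add(-1, Pow(2, 2)), -61) = Add(Add(-1, 4), -61) = Add(3, -61) = -58)
Pow(Add(7280, Function('K')(-29, 128)), Rational(1, 2)) = Pow(Add(7280, -58), Rational(1, 2)) = Pow(7222, Rational(1, 2))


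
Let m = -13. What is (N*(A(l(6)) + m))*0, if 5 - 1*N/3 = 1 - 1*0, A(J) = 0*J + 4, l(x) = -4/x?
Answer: 0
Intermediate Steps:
A(J) = 4 (A(J) = 0 + 4 = 4)
N = 12 (N = 15 - 3*(1 - 1*0) = 15 - 3*(1 + 0) = 15 - 3*1 = 15 - 3 = 12)
(N*(A(l(6)) + m))*0 = (12*(4 - 13))*0 = (12*(-9))*0 = -108*0 = 0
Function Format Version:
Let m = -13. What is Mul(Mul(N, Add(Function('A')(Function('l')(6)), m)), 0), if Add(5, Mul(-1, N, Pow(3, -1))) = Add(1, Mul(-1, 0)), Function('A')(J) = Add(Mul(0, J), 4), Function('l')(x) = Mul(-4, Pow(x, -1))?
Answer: 0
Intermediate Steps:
Function('A')(J) = 4 (Function('A')(J) = Add(0, 4) = 4)
N = 12 (N = Add(15, Mul(-3, Add(1, Mul(-1, 0)))) = Add(15, Mul(-3, Add(1, 0))) = Add(15, Mul(-3, 1)) = Add(15, -3) = 12)
Mul(Mul(N, Add(Function('A')(Function('l')(6)), m)), 0) = Mul(Mul(12, Add(4, -13)), 0) = Mul(Mul(12, -9), 0) = Mul(-108, 0) = 0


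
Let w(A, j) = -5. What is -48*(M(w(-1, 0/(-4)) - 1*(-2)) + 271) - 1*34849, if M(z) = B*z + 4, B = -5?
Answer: -48769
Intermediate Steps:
M(z) = 4 - 5*z (M(z) = -5*z + 4 = 4 - 5*z)
-48*(M(w(-1, 0/(-4)) - 1*(-2)) + 271) - 1*34849 = -48*((4 - 5*(-5 - 1*(-2))) + 271) - 1*34849 = -48*((4 - 5*(-5 + 2)) + 271) - 34849 = -48*((4 - 5*(-3)) + 271) - 34849 = -48*((4 + 15) + 271) - 34849 = -48*(19 + 271) - 34849 = -48*290 - 34849 = -13920 - 34849 = -48769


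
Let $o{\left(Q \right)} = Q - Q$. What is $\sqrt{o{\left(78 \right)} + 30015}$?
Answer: $3 \sqrt{3335} \approx 173.25$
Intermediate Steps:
$o{\left(Q \right)} = 0$
$\sqrt{o{\left(78 \right)} + 30015} = \sqrt{0 + 30015} = \sqrt{30015} = 3 \sqrt{3335}$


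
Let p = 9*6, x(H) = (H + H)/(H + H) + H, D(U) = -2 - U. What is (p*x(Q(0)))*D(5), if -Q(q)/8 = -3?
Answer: -9450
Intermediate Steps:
Q(q) = 24 (Q(q) = -8*(-3) = 24)
x(H) = 1 + H (x(H) = (2*H)/((2*H)) + H = (2*H)*(1/(2*H)) + H = 1 + H)
p = 54
(p*x(Q(0)))*D(5) = (54*(1 + 24))*(-2 - 1*5) = (54*25)*(-2 - 5) = 1350*(-7) = -9450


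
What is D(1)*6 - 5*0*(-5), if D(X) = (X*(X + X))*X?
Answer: 12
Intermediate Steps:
D(X) = 2*X³ (D(X) = (X*(2*X))*X = (2*X²)*X = 2*X³)
D(1)*6 - 5*0*(-5) = (2*1³)*6 - 5*0*(-5) = (2*1)*6 + 0*(-5) = 2*6 + 0 = 12 + 0 = 12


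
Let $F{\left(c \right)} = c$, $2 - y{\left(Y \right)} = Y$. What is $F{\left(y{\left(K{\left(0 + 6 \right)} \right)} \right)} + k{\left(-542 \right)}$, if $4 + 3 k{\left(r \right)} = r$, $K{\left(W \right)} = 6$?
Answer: $-186$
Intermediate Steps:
$y{\left(Y \right)} = 2 - Y$
$k{\left(r \right)} = - \frac{4}{3} + \frac{r}{3}$
$F{\left(y{\left(K{\left(0 + 6 \right)} \right)} \right)} + k{\left(-542 \right)} = \left(2 - 6\right) + \left(- \frac{4}{3} + \frac{1}{3} \left(-542\right)\right) = \left(2 - 6\right) - 182 = -4 - 182 = -186$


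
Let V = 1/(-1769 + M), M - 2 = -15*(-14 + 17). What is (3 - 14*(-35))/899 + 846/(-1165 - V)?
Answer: -11634869/65440349 ≈ -0.17779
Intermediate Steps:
M = -43 (M = 2 - 15*(-14 + 17) = 2 - 15*3 = 2 - 45 = -43)
V = -1/1812 (V = 1/(-1769 - 43) = 1/(-1812) = -1/1812 ≈ -0.00055188)
(3 - 14*(-35))/899 + 846/(-1165 - V) = (3 - 14*(-35))/899 + 846/(-1165 - 1*(-1/1812)) = (3 + 490)*(1/899) + 846/(-1165 + 1/1812) = 493*(1/899) + 846/(-2110979/1812) = 17/31 + 846*(-1812/2110979) = 17/31 - 1532952/2110979 = -11634869/65440349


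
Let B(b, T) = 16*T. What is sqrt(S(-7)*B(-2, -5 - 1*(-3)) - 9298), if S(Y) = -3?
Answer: I*sqrt(9202) ≈ 95.927*I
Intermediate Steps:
sqrt(S(-7)*B(-2, -5 - 1*(-3)) - 9298) = sqrt(-48*(-5 - 1*(-3)) - 9298) = sqrt(-48*(-5 + 3) - 9298) = sqrt(-48*(-2) - 9298) = sqrt(-3*(-32) - 9298) = sqrt(96 - 9298) = sqrt(-9202) = I*sqrt(9202)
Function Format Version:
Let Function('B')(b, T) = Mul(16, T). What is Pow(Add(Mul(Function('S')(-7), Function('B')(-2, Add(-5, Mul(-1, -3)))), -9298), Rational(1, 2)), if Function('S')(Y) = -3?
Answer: Mul(I, Pow(9202, Rational(1, 2))) ≈ Mul(95.927, I)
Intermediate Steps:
Pow(Add(Mul(Function('S')(-7), Function('B')(-2, Add(-5, Mul(-1, -3)))), -9298), Rational(1, 2)) = Pow(Add(Mul(-3, Mul(16, Add(-5, Mul(-1, -3)))), -9298), Rational(1, 2)) = Pow(Add(Mul(-3, Mul(16, Add(-5, 3))), -9298), Rational(1, 2)) = Pow(Add(Mul(-3, Mul(16, -2)), -9298), Rational(1, 2)) = Pow(Add(Mul(-3, -32), -9298), Rational(1, 2)) = Pow(Add(96, -9298), Rational(1, 2)) = Pow(-9202, Rational(1, 2)) = Mul(I, Pow(9202, Rational(1, 2)))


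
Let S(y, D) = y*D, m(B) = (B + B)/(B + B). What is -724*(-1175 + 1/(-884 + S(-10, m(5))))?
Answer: 380263262/447 ≈ 8.5070e+5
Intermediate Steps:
m(B) = 1 (m(B) = (2*B)/((2*B)) = (2*B)*(1/(2*B)) = 1)
S(y, D) = D*y
-724*(-1175 + 1/(-884 + S(-10, m(5)))) = -724*(-1175 + 1/(-884 + 1*(-10))) = -724*(-1175 + 1/(-884 - 10)) = -724*(-1175 + 1/(-894)) = -724*(-1175 - 1/894) = -724*(-1050451/894) = 380263262/447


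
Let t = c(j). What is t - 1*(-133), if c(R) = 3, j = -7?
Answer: 136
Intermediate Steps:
t = 3
t - 1*(-133) = 3 - 1*(-133) = 3 + 133 = 136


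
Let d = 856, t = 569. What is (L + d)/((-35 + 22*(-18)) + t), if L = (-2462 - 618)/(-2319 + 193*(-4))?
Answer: 40136/6463 ≈ 6.2101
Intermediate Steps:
L = 280/281 (L = -3080/(-2319 - 772) = -3080/(-3091) = -3080*(-1/3091) = 280/281 ≈ 0.99644)
(L + d)/((-35 + 22*(-18)) + t) = (280/281 + 856)/((-35 + 22*(-18)) + 569) = 240816/(281*((-35 - 396) + 569)) = 240816/(281*(-431 + 569)) = (240816/281)/138 = (240816/281)*(1/138) = 40136/6463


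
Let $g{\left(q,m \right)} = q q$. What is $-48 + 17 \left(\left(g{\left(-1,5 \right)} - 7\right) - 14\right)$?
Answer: $-388$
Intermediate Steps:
$g{\left(q,m \right)} = q^{2}$
$-48 + 17 \left(\left(g{\left(-1,5 \right)} - 7\right) - 14\right) = -48 + 17 \left(\left(\left(-1\right)^{2} - 7\right) - 14\right) = -48 + 17 \left(\left(1 - 7\right) - 14\right) = -48 + 17 \left(-6 - 14\right) = -48 + 17 \left(-20\right) = -48 - 340 = -388$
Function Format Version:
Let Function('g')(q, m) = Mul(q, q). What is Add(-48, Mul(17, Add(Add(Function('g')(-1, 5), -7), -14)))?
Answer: -388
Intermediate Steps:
Function('g')(q, m) = Pow(q, 2)
Add(-48, Mul(17, Add(Add(Function('g')(-1, 5), -7), -14))) = Add(-48, Mul(17, Add(Add(Pow(-1, 2), -7), -14))) = Add(-48, Mul(17, Add(Add(1, -7), -14))) = Add(-48, Mul(17, Add(-6, -14))) = Add(-48, Mul(17, -20)) = Add(-48, -340) = -388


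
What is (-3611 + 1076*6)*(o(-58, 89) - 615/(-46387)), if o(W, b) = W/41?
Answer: -7582582195/1901867 ≈ -3986.9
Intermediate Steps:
o(W, b) = W/41 (o(W, b) = W*(1/41) = W/41)
(-3611 + 1076*6)*(o(-58, 89) - 615/(-46387)) = (-3611 + 1076*6)*((1/41)*(-58) - 615/(-46387)) = (-3611 + 6456)*(-58/41 - 615*(-1/46387)) = 2845*(-58/41 + 615/46387) = 2845*(-2665231/1901867) = -7582582195/1901867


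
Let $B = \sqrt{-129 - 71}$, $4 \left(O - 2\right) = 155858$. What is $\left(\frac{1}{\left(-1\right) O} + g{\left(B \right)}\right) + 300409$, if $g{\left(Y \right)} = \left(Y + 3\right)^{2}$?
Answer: $\frac{23396889392}{77933} + 60 i \sqrt{2} \approx 3.0022 \cdot 10^{5} + 84.853 i$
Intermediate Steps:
$O = \frac{77933}{2}$ ($O = 2 + \frac{1}{4} \cdot 155858 = 2 + \frac{77929}{2} = \frac{77933}{2} \approx 38967.0$)
$B = 10 i \sqrt{2}$ ($B = \sqrt{-200} = 10 i \sqrt{2} \approx 14.142 i$)
$g{\left(Y \right)} = \left(3 + Y\right)^{2}$
$\left(\frac{1}{\left(-1\right) O} + g{\left(B \right)}\right) + 300409 = \left(\frac{1}{\left(-1\right) \frac{77933}{2}} + \left(3 + 10 i \sqrt{2}\right)^{2}\right) + 300409 = \left(\frac{1}{- \frac{77933}{2}} + \left(3 + 10 i \sqrt{2}\right)^{2}\right) + 300409 = \left(- \frac{2}{77933} + \left(3 + 10 i \sqrt{2}\right)^{2}\right) + 300409 = \frac{23411774595}{77933} + \left(3 + 10 i \sqrt{2}\right)^{2}$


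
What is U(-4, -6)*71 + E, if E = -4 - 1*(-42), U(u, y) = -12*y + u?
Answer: 4866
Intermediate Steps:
U(u, y) = u - 12*y
E = 38 (E = -4 + 42 = 38)
U(-4, -6)*71 + E = (-4 - 12*(-6))*71 + 38 = (-4 + 72)*71 + 38 = 68*71 + 38 = 4828 + 38 = 4866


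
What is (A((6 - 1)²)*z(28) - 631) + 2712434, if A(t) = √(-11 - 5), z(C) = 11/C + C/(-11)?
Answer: 2711803 - 663*I/77 ≈ 2.7118e+6 - 8.6104*I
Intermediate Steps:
z(C) = 11/C - C/11 (z(C) = 11/C + C*(-1/11) = 11/C - C/11)
A(t) = 4*I (A(t) = √(-16) = 4*I)
(A((6 - 1)²)*z(28) - 631) + 2712434 = ((4*I)*(11/28 - 1/11*28) - 631) + 2712434 = ((4*I)*(11*(1/28) - 28/11) - 631) + 2712434 = ((4*I)*(11/28 - 28/11) - 631) + 2712434 = ((4*I)*(-663/308) - 631) + 2712434 = (-663*I/77 - 631) + 2712434 = (-631 - 663*I/77) + 2712434 = 2711803 - 663*I/77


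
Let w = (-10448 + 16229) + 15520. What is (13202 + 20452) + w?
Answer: 54955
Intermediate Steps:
w = 21301 (w = 5781 + 15520 = 21301)
(13202 + 20452) + w = (13202 + 20452) + 21301 = 33654 + 21301 = 54955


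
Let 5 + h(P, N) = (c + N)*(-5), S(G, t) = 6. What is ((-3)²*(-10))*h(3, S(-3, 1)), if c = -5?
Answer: 900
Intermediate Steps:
h(P, N) = 20 - 5*N (h(P, N) = -5 + (-5 + N)*(-5) = -5 + (25 - 5*N) = 20 - 5*N)
((-3)²*(-10))*h(3, S(-3, 1)) = ((-3)²*(-10))*(20 - 5*6) = (9*(-10))*(20 - 30) = -90*(-10) = 900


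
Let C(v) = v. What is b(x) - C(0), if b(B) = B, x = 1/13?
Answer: 1/13 ≈ 0.076923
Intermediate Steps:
x = 1/13 ≈ 0.076923
b(x) - C(0) = 1/13 - 1*0 = 1/13 + 0 = 1/13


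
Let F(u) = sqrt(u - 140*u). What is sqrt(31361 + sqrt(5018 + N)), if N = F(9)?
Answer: sqrt(31361 + sqrt(5018 + 3*I*sqrt(139))) ≈ 177.29 + 0.0007*I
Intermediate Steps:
F(u) = sqrt(139)*sqrt(-u) (F(u) = sqrt(-139*u) = sqrt(139)*sqrt(-u))
N = 3*I*sqrt(139) (N = sqrt(139)*sqrt(-1*9) = sqrt(139)*sqrt(-9) = sqrt(139)*(3*I) = 3*I*sqrt(139) ≈ 35.37*I)
sqrt(31361 + sqrt(5018 + N)) = sqrt(31361 + sqrt(5018 + 3*I*sqrt(139)))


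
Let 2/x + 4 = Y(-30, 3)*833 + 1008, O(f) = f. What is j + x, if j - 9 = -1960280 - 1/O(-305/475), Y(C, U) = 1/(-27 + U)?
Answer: -2781706627740/1419043 ≈ -1.9603e+6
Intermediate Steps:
x = 48/23263 (x = 2/(-4 + (833/(-27 + 3) + 1008)) = 2/(-4 + (833/(-24) + 1008)) = 2/(-4 + (-1/24*833 + 1008)) = 2/(-4 + (-833/24 + 1008)) = 2/(-4 + 23359/24) = 2/(23263/24) = 2*(24/23263) = 48/23263 ≈ 0.0020634)
j = -119576436/61 (j = 9 + (-1960280 - 1/((-305/475))) = 9 + (-1960280 - 1/((-305*1/475))) = 9 + (-1960280 - 1/(-61/95)) = 9 + (-1960280 - 1*(-95/61)) = 9 + (-1960280 + 95/61) = 9 - 119576985/61 = -119576436/61 ≈ -1.9603e+6)
j + x = -119576436/61 + 48/23263 = -2781706627740/1419043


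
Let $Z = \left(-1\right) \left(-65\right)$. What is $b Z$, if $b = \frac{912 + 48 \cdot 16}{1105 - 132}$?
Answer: $\frac{15600}{139} \approx 112.23$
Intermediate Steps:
$Z = 65$
$b = \frac{240}{139}$ ($b = \frac{912 + 768}{973} = 1680 \cdot \frac{1}{973} = \frac{240}{139} \approx 1.7266$)
$b Z = \frac{240}{139} \cdot 65 = \frac{15600}{139}$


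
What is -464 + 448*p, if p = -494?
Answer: -221776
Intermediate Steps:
-464 + 448*p = -464 + 448*(-494) = -464 - 221312 = -221776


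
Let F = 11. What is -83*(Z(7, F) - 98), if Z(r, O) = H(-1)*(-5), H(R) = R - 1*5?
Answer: 5644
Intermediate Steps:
H(R) = -5 + R (H(R) = R - 5 = -5 + R)
Z(r, O) = 30 (Z(r, O) = (-5 - 1)*(-5) = -6*(-5) = 30)
-83*(Z(7, F) - 98) = -83*(30 - 98) = -83*(-68) = 5644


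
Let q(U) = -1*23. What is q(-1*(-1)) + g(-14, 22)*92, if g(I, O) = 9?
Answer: 805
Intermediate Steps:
q(U) = -23
q(-1*(-1)) + g(-14, 22)*92 = -23 + 9*92 = -23 + 828 = 805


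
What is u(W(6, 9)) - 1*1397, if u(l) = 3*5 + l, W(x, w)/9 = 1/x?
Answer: -2761/2 ≈ -1380.5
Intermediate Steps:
W(x, w) = 9/x
u(l) = 15 + l
u(W(6, 9)) - 1*1397 = (15 + 9/6) - 1*1397 = (15 + 9*(⅙)) - 1397 = (15 + 3/2) - 1397 = 33/2 - 1397 = -2761/2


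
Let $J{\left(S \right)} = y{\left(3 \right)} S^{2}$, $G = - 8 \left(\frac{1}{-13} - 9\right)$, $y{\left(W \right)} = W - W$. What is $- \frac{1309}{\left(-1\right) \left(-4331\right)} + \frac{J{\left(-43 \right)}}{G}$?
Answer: $- \frac{1309}{4331} \approx -0.30224$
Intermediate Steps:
$y{\left(W \right)} = 0$
$G = \frac{944}{13}$ ($G = - 8 \left(- \frac{1}{13} - 9\right) = \left(-8\right) \left(- \frac{118}{13}\right) = \frac{944}{13} \approx 72.615$)
$J{\left(S \right)} = 0$ ($J{\left(S \right)} = 0 S^{2} = 0$)
$- \frac{1309}{\left(-1\right) \left(-4331\right)} + \frac{J{\left(-43 \right)}}{G} = - \frac{1309}{\left(-1\right) \left(-4331\right)} + \frac{0}{\frac{944}{13}} = - \frac{1309}{4331} + 0 \cdot \frac{13}{944} = \left(-1309\right) \frac{1}{4331} + 0 = - \frac{1309}{4331} + 0 = - \frac{1309}{4331}$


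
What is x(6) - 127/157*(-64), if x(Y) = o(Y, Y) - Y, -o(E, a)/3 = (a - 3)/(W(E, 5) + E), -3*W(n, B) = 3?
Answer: 34517/785 ≈ 43.971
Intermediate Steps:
W(n, B) = -1 (W(n, B) = -1/3*3 = -1)
o(E, a) = -3*(-3 + a)/(-1 + E) (o(E, a) = -3*(a - 3)/(-1 + E) = -3*(-3 + a)/(-1 + E))
x(Y) = -Y + 3*(3 - Y)/(-1 + Y) (x(Y) = 3*(3 - Y)/(-1 + Y) - Y = -Y + 3*(3 - Y)/(-1 + Y))
x(6) - 127/157*(-64) = (9 - 1*6**2 - 2*6)/(-1 + 6) - 127/157*(-64) = (9 - 1*36 - 12)/5 - 127*1/157*(-64) = (9 - 36 - 12)/5 - 127/157*(-64) = (1/5)*(-39) + 8128/157 = -39/5 + 8128/157 = 34517/785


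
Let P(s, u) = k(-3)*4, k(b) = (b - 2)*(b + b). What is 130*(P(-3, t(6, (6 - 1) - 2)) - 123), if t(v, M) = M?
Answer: -390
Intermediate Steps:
k(b) = 2*b*(-2 + b) (k(b) = (-2 + b)*(2*b) = 2*b*(-2 + b))
P(s, u) = 120 (P(s, u) = (2*(-3)*(-2 - 3))*4 = (2*(-3)*(-5))*4 = 30*4 = 120)
130*(P(-3, t(6, (6 - 1) - 2)) - 123) = 130*(120 - 123) = 130*(-3) = -390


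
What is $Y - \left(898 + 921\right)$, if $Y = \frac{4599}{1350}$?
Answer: $- \frac{272339}{150} \approx -1815.6$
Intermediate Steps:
$Y = \frac{511}{150}$ ($Y = 4599 \cdot \frac{1}{1350} = \frac{511}{150} \approx 3.4067$)
$Y - \left(898 + 921\right) = \frac{511}{150} - \left(898 + 921\right) = \frac{511}{150} - 1819 = - \frac{272339}{150}$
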